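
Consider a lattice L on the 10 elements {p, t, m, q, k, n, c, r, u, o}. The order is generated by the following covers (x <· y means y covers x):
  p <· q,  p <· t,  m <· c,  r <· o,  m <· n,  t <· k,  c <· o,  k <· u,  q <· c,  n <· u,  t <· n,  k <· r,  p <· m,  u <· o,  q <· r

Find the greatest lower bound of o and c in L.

c

Common lower bounds of {o, c}: c, m, p, q.
The greatest among these is c.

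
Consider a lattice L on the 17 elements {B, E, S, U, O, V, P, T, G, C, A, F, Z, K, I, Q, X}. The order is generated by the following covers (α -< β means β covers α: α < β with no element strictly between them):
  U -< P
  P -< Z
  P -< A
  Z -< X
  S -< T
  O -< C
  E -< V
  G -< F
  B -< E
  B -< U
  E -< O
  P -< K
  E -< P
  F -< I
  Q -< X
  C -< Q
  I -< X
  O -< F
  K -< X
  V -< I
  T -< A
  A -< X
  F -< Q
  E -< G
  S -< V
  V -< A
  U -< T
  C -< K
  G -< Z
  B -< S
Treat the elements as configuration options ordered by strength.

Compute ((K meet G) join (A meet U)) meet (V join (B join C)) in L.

P

K ∧ G = E
A ∧ U = U
E ∨ U = P
B ∨ C = C
V ∨ C = X
P ∧ X = P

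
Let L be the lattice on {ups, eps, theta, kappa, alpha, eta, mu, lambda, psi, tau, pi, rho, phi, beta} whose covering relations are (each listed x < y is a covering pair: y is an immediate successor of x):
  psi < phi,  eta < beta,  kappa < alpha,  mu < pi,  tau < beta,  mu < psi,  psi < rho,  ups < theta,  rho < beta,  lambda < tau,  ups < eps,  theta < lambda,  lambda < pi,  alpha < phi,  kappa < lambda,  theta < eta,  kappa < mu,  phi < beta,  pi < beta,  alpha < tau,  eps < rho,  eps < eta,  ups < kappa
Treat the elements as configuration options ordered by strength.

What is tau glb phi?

Common lower bounds of {tau, phi}: alpha, kappa, ups.
The greatest among these is alpha.

alpha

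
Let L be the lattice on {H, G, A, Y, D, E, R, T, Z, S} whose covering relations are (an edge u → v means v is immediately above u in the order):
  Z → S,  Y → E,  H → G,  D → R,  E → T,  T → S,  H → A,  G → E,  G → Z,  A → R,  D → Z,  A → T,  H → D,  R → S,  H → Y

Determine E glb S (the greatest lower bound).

Common lower bounds of {E, S}: E, G, H, Y.
The greatest among these is E.

E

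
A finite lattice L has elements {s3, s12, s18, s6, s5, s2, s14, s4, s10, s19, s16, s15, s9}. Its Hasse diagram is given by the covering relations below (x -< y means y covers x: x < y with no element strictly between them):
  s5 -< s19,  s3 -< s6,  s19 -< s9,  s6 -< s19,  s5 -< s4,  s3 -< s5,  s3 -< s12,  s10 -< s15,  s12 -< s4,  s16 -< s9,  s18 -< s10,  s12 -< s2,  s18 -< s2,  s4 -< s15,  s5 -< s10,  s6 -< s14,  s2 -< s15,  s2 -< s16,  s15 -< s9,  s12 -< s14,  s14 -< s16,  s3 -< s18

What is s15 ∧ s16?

Common lower bounds of {s15, s16}: s12, s18, s2, s3.
The greatest among these is s2.

s2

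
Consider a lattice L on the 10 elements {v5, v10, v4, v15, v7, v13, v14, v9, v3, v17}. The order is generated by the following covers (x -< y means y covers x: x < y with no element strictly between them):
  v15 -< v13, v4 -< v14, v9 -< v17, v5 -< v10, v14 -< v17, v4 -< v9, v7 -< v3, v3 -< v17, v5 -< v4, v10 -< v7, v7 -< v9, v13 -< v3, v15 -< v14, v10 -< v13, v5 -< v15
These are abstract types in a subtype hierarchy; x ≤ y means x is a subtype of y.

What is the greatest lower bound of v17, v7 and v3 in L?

Common lower bounds of {v17, v7, v3}: v10, v5, v7.
The greatest among these is v7.

v7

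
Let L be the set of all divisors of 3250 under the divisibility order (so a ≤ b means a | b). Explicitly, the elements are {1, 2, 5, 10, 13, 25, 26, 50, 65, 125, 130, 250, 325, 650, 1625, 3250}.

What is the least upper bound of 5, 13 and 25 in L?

325

Common upper bounds of {5, 13, 25}: 1625, 325, 3250, 650.
The least among these is 325.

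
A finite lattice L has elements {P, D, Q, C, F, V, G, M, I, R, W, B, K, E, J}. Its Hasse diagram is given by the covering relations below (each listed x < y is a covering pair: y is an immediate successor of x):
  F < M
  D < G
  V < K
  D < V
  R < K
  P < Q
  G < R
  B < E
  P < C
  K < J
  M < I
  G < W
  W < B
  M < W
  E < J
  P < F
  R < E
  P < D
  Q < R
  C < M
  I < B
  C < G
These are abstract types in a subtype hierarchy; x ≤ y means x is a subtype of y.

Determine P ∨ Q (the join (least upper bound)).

Common upper bounds of {P, Q}: E, J, K, Q, R.
The least among these is Q.

Q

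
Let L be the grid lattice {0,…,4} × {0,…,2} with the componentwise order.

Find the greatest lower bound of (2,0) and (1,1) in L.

In a product of chains, the meet is componentwise min, giving (1,0).

(1,0)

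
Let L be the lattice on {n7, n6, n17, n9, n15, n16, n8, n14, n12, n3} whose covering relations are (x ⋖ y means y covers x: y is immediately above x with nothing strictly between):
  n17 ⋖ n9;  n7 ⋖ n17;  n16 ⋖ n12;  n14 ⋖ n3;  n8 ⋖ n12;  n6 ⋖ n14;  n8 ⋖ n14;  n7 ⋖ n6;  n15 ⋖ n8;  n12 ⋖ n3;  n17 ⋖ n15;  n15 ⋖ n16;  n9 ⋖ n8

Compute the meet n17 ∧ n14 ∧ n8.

n17

Common lower bounds of {n17, n14, n8}: n17, n7.
The greatest among these is n17.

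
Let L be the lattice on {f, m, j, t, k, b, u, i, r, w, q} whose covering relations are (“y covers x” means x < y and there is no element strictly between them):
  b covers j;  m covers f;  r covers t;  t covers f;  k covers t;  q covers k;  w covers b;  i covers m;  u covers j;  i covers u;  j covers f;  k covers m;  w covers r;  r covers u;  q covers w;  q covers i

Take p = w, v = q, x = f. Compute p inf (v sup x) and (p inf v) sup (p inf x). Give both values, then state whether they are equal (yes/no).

w; w; yes

v sup x = q, so p inf (v sup x) = w inf q = w.
p inf v = w and p inf x = f, so (p inf v) sup (p inf x) = w sup f = w.
Equal: yes.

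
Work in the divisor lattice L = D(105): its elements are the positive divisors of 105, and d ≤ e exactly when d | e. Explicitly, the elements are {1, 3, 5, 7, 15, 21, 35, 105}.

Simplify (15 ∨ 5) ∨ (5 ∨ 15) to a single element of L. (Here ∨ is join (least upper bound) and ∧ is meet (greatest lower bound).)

15

15 ∨ 5 = 15
5 ∨ 15 = 15
15 ∨ 15 = 15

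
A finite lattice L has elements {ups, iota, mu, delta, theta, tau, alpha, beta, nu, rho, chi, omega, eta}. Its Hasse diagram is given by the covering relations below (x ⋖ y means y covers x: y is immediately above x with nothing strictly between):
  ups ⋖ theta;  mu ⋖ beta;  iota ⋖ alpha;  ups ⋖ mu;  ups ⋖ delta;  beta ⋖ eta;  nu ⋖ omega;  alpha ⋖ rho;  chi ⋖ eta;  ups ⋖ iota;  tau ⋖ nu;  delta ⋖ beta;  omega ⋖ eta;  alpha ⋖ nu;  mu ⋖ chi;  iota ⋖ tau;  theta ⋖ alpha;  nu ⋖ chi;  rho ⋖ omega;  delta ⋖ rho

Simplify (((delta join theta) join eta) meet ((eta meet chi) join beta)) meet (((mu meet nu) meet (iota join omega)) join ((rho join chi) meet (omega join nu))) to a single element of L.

delta ∨ theta = rho
rho ∨ eta = eta
eta ∧ chi = chi
chi ∨ beta = eta
eta ∧ eta = eta
mu ∧ nu = ups
iota ∨ omega = omega
ups ∧ omega = ups
rho ∨ chi = eta
omega ∨ nu = omega
eta ∧ omega = omega
ups ∨ omega = omega
eta ∧ omega = omega

omega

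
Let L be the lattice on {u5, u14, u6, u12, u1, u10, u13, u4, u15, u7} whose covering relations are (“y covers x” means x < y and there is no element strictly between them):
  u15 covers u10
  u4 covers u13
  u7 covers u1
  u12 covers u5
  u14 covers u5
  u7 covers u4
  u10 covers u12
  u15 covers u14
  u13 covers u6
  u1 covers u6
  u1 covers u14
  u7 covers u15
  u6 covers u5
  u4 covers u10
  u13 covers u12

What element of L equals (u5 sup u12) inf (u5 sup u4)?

u12

u5 ∨ u12 = u12
u5 ∨ u4 = u4
u12 ∧ u4 = u12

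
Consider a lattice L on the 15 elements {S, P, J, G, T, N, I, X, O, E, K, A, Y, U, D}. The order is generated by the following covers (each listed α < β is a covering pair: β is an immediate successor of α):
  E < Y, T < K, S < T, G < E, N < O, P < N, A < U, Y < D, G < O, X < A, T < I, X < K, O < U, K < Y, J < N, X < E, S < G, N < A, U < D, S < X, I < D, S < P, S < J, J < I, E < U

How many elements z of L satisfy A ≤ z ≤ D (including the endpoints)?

The interval [A, D] = {A, D, U}, which has 3 elements.

3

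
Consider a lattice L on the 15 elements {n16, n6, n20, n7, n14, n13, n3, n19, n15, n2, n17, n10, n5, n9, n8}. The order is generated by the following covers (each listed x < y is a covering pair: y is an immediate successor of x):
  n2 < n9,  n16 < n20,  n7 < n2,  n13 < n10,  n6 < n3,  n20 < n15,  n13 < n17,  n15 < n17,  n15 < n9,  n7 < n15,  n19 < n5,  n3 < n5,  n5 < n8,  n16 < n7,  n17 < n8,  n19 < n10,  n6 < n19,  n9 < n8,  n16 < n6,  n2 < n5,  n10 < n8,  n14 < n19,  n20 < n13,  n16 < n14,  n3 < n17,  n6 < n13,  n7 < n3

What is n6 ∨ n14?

n19

Common upper bounds of {n6, n14}: n10, n19, n5, n8.
The least among these is n19.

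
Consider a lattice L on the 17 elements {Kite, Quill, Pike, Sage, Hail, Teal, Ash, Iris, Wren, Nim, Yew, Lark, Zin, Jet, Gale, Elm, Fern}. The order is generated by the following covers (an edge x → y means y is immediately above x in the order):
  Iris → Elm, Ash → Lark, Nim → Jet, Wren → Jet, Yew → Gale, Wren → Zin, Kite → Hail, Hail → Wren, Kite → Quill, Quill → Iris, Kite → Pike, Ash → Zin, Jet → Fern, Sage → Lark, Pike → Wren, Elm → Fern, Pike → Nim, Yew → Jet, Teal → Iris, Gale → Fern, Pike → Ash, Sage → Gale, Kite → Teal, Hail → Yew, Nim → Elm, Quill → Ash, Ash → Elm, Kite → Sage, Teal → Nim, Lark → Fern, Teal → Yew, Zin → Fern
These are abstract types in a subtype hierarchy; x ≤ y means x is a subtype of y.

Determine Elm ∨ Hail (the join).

Fern

Common upper bounds of {Elm, Hail}: Fern.
The least among these is Fern.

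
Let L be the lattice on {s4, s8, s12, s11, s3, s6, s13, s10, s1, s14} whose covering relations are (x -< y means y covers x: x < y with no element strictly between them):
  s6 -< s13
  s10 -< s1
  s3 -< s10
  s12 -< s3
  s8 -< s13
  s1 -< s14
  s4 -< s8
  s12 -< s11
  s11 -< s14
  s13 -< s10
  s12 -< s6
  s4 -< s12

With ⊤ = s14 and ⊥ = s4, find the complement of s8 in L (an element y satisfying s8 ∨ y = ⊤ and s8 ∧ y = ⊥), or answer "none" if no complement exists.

Need y with s8 ∨ y = s14 and s8 ∧ y = s4.
Checking each element gives: s11.

s11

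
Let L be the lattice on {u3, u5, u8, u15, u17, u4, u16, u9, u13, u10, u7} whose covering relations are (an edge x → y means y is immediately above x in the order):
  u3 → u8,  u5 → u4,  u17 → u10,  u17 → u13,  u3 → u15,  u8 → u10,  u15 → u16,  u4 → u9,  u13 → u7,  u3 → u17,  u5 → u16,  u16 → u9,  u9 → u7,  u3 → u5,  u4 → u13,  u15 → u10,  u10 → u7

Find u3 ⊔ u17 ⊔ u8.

Common upper bounds of {u3, u17, u8}: u10, u7.
The least among these is u10.

u10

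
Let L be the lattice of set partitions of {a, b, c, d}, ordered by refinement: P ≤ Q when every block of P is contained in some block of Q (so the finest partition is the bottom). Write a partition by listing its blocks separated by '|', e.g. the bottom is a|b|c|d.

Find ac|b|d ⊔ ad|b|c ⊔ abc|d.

The join of ac|b|d, ad|b|c, abc|d merges any blocks that overlap across the partitions, giving abcd.

abcd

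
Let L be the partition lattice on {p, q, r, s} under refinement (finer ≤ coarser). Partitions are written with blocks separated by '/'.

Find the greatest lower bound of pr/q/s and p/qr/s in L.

p/q/r/s

The meet (common refinement) of pr/q/s and p/qr/s intersects blocks pairwise, giving p/q/r/s.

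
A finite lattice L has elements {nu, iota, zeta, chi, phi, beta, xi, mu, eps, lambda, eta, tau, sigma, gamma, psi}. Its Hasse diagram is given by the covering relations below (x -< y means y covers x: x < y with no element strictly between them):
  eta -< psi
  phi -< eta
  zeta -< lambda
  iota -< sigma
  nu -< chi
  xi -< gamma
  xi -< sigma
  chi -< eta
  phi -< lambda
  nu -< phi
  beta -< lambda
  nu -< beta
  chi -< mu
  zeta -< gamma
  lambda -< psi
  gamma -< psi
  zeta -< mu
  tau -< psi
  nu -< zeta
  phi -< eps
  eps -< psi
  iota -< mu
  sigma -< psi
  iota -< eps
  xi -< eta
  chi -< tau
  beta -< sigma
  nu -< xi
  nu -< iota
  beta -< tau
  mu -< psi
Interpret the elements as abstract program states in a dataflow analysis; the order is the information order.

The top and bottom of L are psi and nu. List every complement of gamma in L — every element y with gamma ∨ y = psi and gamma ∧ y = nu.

Need y with gamma ∨ y = psi and gamma ∧ y = nu.
Checking each element gives: beta, chi, eps, iota, phi, tau.

beta, chi, eps, iota, phi, tau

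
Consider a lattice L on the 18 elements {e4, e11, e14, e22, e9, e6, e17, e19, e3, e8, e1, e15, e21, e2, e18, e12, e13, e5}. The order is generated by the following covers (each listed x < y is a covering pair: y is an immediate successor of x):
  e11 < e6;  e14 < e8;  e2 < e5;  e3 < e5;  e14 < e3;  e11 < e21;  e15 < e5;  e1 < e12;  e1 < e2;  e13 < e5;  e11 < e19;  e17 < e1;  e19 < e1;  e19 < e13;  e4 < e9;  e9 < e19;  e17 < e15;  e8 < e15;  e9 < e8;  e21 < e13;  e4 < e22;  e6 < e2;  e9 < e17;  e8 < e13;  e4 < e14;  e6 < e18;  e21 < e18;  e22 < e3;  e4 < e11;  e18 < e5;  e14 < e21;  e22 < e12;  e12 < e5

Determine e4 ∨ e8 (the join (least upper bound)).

e8

Common upper bounds of {e4, e8}: e13, e15, e5, e8.
The least among these is e8.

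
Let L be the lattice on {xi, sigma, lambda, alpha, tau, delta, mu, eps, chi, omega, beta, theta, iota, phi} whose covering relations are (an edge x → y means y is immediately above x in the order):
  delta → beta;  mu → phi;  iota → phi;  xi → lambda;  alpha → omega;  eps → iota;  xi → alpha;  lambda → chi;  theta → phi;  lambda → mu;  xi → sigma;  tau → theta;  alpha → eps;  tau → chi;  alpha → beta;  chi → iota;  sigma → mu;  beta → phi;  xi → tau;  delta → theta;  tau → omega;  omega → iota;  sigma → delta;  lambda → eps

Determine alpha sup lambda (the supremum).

eps

Common upper bounds of {alpha, lambda}: eps, iota, phi.
The least among these is eps.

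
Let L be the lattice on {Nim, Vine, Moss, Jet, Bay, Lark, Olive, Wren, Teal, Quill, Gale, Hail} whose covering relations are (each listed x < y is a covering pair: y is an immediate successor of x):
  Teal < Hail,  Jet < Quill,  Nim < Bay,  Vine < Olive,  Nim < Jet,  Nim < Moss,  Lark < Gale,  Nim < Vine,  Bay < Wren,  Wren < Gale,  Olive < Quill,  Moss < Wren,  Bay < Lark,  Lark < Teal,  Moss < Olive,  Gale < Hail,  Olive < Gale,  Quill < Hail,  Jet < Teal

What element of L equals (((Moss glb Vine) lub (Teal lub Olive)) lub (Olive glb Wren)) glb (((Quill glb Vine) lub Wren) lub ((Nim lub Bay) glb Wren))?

Gale

Moss ∧ Vine = Nim
Teal ∨ Olive = Hail
Nim ∨ Hail = Hail
Olive ∧ Wren = Moss
Hail ∨ Moss = Hail
Quill ∧ Vine = Vine
Vine ∨ Wren = Gale
Nim ∨ Bay = Bay
Bay ∧ Wren = Bay
Gale ∨ Bay = Gale
Hail ∧ Gale = Gale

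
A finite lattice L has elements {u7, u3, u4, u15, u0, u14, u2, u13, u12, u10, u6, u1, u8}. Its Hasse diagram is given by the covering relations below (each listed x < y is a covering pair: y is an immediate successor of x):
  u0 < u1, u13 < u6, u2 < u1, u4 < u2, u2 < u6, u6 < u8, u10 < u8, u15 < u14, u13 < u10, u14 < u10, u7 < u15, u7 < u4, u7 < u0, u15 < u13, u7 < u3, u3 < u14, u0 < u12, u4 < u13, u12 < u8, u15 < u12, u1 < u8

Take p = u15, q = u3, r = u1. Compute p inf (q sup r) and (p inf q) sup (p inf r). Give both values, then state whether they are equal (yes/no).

q sup r = u8, so p inf (q sup r) = u15 inf u8 = u15.
p inf q = u7 and p inf r = u7, so (p inf q) sup (p inf r) = u7 sup u7 = u7.
Equal: no.

u15; u7; no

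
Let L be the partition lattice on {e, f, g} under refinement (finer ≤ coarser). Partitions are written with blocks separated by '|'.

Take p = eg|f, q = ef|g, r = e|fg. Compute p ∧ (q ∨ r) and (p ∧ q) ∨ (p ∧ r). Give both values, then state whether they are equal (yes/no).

eg|f; e|f|g; no

q ∨ r = efg, so p ∧ (q ∨ r) = eg|f ∧ efg = eg|f.
p ∧ q = e|f|g and p ∧ r = e|f|g, so (p ∧ q) ∨ (p ∧ r) = e|f|g ∨ e|f|g = e|f|g.
Equal: no.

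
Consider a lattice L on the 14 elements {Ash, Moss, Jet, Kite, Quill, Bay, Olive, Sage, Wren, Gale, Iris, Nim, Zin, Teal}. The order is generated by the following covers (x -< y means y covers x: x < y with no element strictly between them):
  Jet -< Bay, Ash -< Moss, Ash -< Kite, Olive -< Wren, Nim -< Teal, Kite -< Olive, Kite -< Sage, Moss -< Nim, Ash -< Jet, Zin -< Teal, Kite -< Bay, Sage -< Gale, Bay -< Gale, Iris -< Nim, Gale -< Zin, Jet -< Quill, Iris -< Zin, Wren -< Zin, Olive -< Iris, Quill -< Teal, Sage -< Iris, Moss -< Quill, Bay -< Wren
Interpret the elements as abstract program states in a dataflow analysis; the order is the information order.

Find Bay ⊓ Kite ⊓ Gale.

Kite

Common lower bounds of {Bay, Kite, Gale}: Ash, Kite.
The greatest among these is Kite.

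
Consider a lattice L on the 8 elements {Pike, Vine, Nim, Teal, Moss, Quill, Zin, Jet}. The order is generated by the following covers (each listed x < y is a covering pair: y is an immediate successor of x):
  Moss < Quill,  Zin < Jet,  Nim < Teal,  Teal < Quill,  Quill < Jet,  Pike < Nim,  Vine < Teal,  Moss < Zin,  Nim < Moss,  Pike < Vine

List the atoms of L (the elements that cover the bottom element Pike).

The atoms are exactly the elements that cover Pike: Nim, Vine.

Nim, Vine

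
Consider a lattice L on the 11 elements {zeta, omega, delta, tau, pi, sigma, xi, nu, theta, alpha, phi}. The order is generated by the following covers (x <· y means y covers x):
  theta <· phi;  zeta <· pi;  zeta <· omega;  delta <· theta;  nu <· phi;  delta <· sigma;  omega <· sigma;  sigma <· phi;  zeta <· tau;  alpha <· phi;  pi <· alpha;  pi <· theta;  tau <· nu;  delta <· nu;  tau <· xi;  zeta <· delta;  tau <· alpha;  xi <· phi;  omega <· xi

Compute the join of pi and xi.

Common upper bounds of {pi, xi}: phi.
The least among these is phi.

phi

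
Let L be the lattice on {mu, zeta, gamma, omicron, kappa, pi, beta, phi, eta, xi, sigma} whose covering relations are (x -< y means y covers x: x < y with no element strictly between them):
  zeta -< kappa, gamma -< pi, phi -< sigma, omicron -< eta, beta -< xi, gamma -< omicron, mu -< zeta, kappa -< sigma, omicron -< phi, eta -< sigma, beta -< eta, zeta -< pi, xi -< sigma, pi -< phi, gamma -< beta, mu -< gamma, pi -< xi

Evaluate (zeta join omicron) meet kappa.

zeta

zeta ∨ omicron = phi
phi ∧ kappa = zeta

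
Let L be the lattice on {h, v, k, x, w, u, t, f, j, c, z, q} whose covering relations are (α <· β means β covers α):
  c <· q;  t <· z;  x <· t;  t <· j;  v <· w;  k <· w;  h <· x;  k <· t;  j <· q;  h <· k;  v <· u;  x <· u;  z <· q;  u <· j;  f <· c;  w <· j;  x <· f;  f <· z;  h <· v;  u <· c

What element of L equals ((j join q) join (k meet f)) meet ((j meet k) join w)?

j ∨ q = q
k ∧ f = h
q ∨ h = q
j ∧ k = k
k ∨ w = w
q ∧ w = w

w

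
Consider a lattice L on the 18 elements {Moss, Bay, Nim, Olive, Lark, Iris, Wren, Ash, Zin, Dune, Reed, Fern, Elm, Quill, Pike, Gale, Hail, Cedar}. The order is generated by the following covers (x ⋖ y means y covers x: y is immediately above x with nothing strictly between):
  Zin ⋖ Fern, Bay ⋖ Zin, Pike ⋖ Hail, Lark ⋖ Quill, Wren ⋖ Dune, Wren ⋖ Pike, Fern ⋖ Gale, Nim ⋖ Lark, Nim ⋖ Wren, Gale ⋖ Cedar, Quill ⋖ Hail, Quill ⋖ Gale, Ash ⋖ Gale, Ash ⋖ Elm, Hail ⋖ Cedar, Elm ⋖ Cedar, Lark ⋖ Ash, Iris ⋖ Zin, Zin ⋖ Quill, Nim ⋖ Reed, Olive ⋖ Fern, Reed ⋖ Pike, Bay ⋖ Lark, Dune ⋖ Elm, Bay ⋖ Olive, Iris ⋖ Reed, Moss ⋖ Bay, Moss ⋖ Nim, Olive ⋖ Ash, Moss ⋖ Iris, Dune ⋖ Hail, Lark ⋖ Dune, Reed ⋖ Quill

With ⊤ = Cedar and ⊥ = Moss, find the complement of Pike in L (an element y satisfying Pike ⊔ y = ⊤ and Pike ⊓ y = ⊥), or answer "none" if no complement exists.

Need y with Pike ∨ y = Cedar and Pike ∧ y = Moss.
Checking each element gives: Olive.

Olive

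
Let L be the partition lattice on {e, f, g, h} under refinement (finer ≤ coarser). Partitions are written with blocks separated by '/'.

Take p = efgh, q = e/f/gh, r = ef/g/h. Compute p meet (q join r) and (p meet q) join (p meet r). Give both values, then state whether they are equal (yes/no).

ef/gh; ef/gh; yes

q join r = ef/gh, so p meet (q join r) = efgh meet ef/gh = ef/gh.
p meet q = e/f/gh and p meet r = ef/g/h, so (p meet q) join (p meet r) = e/f/gh join ef/g/h = ef/gh.
Equal: yes.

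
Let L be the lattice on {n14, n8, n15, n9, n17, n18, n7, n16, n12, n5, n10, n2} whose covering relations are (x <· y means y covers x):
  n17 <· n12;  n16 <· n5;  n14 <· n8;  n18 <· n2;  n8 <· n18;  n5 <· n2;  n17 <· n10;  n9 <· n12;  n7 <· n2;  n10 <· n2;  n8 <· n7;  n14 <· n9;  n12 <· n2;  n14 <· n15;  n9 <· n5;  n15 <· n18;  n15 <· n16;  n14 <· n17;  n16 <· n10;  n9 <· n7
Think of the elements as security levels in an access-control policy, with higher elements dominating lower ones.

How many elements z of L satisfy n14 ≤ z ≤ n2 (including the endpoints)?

12

The interval [n14, n2] = {n10, n12, n14, n15, n16, n17, n18, n2, n5, n7, n8, n9}, which has 12 elements.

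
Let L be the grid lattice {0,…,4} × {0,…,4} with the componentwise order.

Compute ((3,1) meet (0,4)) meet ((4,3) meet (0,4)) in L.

(0,1)

(3,1) ∧ (0,4) = (0,1)
(4,3) ∧ (0,4) = (0,3)
(0,1) ∧ (0,3) = (0,1)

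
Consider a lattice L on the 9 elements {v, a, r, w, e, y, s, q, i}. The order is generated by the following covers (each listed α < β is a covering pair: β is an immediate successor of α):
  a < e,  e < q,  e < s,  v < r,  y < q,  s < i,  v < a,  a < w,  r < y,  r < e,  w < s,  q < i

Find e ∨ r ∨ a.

e

Common upper bounds of {e, r, a}: e, i, q, s.
The least among these is e.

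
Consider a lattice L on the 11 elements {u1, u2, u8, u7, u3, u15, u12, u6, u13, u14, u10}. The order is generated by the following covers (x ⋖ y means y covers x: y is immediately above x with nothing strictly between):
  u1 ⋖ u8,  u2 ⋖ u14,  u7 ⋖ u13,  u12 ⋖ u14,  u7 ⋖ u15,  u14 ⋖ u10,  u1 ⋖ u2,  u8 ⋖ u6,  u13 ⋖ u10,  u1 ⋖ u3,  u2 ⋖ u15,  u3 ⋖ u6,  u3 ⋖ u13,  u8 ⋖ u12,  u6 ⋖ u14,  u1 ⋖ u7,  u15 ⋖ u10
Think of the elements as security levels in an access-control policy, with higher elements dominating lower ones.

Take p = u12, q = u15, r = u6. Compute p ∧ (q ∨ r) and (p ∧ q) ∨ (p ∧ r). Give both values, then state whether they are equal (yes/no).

q ∨ r = u10, so p ∧ (q ∨ r) = u12 ∧ u10 = u12.
p ∧ q = u1 and p ∧ r = u8, so (p ∧ q) ∨ (p ∧ r) = u1 ∨ u8 = u8.
Equal: no.

u12; u8; no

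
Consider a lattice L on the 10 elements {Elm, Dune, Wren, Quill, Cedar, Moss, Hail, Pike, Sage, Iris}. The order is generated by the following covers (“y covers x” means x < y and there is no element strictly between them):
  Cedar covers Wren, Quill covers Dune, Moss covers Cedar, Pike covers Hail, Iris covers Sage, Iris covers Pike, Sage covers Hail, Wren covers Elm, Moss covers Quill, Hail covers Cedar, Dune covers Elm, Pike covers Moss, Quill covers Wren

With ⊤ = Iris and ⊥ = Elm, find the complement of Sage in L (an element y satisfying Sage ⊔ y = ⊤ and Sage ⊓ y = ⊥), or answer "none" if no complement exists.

Need y with Sage ∨ y = Iris and Sage ∧ y = Elm.
Checking each element gives: Dune.

Dune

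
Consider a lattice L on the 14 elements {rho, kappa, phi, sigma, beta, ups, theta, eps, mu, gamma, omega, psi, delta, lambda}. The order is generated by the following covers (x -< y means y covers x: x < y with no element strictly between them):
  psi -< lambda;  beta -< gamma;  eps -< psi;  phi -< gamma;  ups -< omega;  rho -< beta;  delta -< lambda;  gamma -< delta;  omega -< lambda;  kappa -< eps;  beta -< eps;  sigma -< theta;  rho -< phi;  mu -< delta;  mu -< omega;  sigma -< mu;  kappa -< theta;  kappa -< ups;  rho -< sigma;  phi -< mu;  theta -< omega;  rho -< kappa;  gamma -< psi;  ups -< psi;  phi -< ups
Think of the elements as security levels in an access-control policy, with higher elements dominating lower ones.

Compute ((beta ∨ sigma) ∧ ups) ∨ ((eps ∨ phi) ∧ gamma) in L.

beta ∨ sigma = delta
delta ∧ ups = phi
eps ∨ phi = psi
psi ∧ gamma = gamma
phi ∨ gamma = gamma

gamma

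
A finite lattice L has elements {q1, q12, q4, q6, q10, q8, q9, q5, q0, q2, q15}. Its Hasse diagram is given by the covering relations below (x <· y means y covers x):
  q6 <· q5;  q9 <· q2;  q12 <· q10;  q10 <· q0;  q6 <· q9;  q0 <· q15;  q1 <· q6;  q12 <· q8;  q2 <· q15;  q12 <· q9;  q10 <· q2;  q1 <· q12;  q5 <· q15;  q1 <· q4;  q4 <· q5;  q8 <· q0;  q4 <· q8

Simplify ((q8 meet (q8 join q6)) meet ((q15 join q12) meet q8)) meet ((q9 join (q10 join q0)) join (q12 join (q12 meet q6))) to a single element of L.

q8 ∨ q6 = q15
q8 ∧ q15 = q8
q15 ∨ q12 = q15
q15 ∧ q8 = q8
q8 ∧ q8 = q8
q10 ∨ q0 = q0
q9 ∨ q0 = q15
q12 ∧ q6 = q1
q12 ∨ q1 = q12
q15 ∨ q12 = q15
q8 ∧ q15 = q8

q8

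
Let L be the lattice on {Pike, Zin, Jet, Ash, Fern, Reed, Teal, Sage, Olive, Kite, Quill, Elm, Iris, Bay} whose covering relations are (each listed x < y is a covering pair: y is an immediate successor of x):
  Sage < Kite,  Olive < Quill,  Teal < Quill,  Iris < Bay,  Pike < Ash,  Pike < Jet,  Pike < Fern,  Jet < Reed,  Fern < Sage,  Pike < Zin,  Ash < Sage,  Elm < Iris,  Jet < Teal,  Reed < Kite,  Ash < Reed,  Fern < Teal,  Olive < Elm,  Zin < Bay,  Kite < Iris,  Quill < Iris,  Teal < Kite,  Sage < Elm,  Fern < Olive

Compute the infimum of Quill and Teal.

Common lower bounds of {Quill, Teal}: Fern, Jet, Pike, Teal.
The greatest among these is Teal.

Teal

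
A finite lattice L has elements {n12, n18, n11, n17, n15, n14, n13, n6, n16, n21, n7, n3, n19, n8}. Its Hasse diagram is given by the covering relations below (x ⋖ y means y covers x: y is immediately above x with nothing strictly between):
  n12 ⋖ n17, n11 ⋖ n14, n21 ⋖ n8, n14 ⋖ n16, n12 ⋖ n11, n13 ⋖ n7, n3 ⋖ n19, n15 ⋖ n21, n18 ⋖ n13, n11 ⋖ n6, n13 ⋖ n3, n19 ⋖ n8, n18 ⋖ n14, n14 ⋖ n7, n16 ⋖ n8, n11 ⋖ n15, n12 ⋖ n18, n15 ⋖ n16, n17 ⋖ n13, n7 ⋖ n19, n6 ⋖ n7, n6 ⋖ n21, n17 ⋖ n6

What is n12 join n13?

Common upper bounds of {n12, n13}: n13, n19, n3, n7, n8.
The least among these is n13.

n13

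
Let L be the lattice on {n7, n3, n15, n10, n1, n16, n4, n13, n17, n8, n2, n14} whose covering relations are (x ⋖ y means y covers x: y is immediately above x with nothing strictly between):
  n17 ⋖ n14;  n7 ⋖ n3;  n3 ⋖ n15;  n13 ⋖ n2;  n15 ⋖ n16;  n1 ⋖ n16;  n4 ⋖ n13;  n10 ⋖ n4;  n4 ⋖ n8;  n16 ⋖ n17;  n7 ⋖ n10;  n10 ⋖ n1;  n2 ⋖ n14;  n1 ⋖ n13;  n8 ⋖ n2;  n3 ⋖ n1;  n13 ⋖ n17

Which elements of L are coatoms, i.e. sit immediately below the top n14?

n17, n2

The coatoms are exactly the elements covered by n14: n17, n2.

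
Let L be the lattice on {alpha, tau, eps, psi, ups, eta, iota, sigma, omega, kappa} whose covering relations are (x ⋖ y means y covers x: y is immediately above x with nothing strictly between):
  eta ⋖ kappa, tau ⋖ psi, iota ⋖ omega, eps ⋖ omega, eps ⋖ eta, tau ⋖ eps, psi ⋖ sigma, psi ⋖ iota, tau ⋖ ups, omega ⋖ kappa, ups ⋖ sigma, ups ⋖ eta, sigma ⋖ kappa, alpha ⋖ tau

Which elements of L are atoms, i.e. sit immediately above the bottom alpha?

tau

The atoms are exactly the elements that cover alpha: tau.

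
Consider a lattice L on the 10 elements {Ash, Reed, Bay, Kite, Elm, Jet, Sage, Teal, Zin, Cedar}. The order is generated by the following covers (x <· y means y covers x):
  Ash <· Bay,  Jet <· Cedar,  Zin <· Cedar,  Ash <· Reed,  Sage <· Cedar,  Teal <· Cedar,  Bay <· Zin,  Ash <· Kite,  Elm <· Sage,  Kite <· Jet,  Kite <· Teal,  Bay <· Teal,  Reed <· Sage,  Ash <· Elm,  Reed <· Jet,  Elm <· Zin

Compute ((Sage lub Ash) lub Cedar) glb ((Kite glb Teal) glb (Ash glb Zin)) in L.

Sage ∨ Ash = Sage
Sage ∨ Cedar = Cedar
Kite ∧ Teal = Kite
Ash ∧ Zin = Ash
Kite ∧ Ash = Ash
Cedar ∧ Ash = Ash

Ash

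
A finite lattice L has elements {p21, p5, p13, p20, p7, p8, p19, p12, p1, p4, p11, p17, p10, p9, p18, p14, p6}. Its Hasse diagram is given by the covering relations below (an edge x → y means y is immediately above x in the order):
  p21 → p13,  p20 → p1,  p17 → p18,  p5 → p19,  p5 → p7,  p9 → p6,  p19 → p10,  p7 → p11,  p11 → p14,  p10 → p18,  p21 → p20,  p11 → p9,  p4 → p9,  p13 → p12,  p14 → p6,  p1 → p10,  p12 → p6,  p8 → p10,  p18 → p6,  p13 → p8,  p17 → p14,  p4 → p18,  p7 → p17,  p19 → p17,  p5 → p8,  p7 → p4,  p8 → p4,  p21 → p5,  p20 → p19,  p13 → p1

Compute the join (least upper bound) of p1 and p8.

Common upper bounds of {p1, p8}: p10, p18, p6.
The least among these is p10.

p10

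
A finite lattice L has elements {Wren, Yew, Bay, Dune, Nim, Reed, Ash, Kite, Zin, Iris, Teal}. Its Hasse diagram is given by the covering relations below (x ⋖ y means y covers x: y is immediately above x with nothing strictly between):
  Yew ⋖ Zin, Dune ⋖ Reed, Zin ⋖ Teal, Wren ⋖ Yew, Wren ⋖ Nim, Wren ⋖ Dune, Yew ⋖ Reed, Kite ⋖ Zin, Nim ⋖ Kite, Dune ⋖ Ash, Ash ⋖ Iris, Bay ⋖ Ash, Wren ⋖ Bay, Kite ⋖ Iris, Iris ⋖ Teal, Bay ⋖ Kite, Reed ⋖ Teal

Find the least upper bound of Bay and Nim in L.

Common upper bounds of {Bay, Nim}: Iris, Kite, Teal, Zin.
The least among these is Kite.

Kite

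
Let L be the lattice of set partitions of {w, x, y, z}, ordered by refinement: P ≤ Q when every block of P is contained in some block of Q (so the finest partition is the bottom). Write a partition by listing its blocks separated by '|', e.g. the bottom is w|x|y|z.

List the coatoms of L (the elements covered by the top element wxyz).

The coatoms are exactly the elements covered by wxyz: wxy|z, wxz|y, wx|yz, wyz|x, wy|xz, wz|xy, w|xyz.

wxy|z, wxz|y, wx|yz, wyz|x, wy|xz, wz|xy, w|xyz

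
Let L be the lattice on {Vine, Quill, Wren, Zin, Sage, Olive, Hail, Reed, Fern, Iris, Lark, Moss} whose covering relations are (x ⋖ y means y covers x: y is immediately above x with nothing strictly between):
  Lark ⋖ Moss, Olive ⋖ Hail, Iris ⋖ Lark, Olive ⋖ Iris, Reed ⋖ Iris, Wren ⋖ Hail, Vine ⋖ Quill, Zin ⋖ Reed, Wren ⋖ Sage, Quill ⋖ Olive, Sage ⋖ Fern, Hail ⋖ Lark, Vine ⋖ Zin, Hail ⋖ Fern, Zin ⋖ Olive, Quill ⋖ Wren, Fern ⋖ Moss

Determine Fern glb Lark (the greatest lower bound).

Common lower bounds of {Fern, Lark}: Hail, Olive, Quill, Vine, Wren, Zin.
The greatest among these is Hail.

Hail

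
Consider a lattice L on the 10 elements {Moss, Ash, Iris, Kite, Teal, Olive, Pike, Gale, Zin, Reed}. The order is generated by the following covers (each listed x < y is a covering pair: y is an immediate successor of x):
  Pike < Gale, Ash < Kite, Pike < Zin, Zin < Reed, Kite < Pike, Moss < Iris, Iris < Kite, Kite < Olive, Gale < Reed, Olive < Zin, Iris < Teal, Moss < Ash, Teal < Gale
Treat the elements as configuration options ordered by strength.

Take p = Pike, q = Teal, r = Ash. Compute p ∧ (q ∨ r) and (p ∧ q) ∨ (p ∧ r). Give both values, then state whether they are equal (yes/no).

q ∨ r = Gale, so p ∧ (q ∨ r) = Pike ∧ Gale = Pike.
p ∧ q = Iris and p ∧ r = Ash, so (p ∧ q) ∨ (p ∧ r) = Iris ∨ Ash = Kite.
Equal: no.

Pike; Kite; no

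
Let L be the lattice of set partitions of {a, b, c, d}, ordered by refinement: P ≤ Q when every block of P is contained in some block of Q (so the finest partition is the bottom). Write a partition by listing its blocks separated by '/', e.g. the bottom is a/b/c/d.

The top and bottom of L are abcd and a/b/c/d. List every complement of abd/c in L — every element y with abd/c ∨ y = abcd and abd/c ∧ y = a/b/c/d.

Need y with abd/c ∨ y = abcd and abd/c ∧ y = a/b/c/d.
Checking each element gives: a/b/cd, a/bc/d, ac/b/d.

a/b/cd, a/bc/d, ac/b/d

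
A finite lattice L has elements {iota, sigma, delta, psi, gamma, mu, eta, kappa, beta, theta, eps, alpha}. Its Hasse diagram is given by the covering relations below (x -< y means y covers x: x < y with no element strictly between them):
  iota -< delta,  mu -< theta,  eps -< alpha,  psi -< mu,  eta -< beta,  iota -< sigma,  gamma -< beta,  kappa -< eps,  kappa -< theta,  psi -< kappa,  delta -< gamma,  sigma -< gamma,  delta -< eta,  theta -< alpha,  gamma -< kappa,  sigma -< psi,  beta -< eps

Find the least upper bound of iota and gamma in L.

Common upper bounds of {iota, gamma}: alpha, beta, eps, gamma, kappa, theta.
The least among these is gamma.

gamma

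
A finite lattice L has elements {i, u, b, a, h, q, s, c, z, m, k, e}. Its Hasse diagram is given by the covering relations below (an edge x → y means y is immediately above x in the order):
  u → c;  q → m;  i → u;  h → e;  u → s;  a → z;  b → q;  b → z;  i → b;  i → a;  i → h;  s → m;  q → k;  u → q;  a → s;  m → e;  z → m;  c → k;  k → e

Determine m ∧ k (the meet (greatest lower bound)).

Common lower bounds of {m, k}: b, i, q, u.
The greatest among these is q.

q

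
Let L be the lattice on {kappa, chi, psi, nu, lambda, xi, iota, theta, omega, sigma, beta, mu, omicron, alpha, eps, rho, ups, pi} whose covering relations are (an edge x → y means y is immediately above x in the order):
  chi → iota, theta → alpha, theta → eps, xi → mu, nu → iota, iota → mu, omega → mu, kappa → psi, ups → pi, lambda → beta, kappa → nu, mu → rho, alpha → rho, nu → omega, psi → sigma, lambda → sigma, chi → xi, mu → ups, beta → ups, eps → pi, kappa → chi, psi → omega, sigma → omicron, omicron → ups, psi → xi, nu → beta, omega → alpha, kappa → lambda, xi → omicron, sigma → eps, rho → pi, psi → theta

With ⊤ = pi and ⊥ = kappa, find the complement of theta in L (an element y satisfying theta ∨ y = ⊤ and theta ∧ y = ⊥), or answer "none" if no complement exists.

Need y with theta ∨ y = pi and theta ∧ y = kappa.
Checking each element gives: beta.

beta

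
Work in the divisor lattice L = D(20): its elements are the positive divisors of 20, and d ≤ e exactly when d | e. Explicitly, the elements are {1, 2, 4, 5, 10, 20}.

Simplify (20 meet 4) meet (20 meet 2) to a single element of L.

20 ∧ 4 = 4
20 ∧ 2 = 2
4 ∧ 2 = 2

2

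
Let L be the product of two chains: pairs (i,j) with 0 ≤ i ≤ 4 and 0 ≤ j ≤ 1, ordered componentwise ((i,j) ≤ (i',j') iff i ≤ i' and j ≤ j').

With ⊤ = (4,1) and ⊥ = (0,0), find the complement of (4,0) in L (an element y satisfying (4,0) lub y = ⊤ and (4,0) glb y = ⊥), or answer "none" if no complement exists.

Need y with (4,0) ∨ y = (4,1) and (4,0) ∧ y = (0,0).
Checking each element gives: (0,1).

(0,1)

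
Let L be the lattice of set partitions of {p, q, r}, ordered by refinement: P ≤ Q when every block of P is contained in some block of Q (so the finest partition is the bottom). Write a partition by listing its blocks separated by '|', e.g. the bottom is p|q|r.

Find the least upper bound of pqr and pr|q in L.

pqr

The join of pqr and pr|q merges any blocks that overlap across the partitions, giving pqr.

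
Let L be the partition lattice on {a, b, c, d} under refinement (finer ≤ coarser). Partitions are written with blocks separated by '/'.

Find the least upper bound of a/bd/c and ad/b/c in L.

abd/c

Common upper bounds of {a/bd/c, ad/b/c}: abcd, abd/c.
The least among these is abd/c.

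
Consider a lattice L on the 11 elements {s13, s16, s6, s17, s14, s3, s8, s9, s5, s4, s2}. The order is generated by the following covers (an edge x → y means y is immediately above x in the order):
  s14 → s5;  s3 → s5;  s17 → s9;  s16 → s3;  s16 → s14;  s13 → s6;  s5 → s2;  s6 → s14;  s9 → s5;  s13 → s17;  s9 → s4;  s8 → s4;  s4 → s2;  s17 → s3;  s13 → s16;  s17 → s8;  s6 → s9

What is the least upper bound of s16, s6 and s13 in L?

Common upper bounds of {s16, s6, s13}: s14, s2, s5.
The least among these is s14.

s14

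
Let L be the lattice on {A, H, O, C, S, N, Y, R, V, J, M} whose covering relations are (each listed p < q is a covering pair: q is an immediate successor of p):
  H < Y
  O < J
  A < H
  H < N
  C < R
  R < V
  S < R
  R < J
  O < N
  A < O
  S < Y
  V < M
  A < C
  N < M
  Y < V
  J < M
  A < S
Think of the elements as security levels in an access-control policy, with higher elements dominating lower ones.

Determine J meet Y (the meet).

S

Common lower bounds of {J, Y}: A, S.
The greatest among these is S.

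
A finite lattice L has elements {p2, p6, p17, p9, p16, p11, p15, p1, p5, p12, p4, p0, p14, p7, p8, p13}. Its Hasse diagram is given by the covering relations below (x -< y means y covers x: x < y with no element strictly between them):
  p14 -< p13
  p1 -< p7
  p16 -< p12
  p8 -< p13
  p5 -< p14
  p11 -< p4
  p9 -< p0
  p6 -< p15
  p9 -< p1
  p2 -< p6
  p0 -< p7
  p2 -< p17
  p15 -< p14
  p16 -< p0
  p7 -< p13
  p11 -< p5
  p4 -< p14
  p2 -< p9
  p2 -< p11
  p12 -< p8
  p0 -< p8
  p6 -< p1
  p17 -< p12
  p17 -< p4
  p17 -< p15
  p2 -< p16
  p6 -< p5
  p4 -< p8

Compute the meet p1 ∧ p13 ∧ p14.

Common lower bounds of {p1, p13, p14}: p2, p6.
The greatest among these is p6.

p6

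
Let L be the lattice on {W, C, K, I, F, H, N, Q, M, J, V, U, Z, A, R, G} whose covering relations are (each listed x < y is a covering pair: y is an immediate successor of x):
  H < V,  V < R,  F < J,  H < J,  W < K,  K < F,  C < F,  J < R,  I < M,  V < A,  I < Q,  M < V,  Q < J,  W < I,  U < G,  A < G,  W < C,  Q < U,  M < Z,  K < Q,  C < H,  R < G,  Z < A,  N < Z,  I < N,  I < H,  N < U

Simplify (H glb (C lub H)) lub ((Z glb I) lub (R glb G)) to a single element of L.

C ∨ H = H
H ∧ H = H
Z ∧ I = I
R ∧ G = R
I ∨ R = R
H ∨ R = R

R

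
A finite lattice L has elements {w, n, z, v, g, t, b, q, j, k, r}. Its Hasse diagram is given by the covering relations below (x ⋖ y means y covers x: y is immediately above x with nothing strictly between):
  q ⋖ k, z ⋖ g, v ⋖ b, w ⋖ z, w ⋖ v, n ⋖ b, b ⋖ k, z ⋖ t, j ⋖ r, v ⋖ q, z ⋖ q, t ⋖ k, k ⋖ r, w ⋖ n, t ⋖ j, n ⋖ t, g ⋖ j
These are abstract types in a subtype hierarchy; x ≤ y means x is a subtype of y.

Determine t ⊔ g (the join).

Common upper bounds of {t, g}: j, r.
The least among these is j.

j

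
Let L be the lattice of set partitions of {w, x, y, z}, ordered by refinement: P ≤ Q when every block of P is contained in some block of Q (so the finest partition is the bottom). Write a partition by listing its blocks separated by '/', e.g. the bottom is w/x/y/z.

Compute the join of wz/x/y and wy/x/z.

wyz/x

The join of wz/x/y and wy/x/z merges any blocks that overlap across the partitions, giving wyz/x.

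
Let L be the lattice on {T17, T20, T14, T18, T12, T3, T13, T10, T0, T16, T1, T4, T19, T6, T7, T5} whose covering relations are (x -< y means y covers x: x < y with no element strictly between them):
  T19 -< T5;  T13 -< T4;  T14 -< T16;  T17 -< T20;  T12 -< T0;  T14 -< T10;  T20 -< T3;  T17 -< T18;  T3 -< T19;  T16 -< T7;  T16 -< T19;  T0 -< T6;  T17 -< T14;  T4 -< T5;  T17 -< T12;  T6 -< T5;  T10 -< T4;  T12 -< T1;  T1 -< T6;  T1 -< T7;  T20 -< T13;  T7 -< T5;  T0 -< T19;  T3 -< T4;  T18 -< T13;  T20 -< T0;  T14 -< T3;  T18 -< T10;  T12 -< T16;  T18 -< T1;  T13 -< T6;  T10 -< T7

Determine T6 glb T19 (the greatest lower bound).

Common lower bounds of {T6, T19}: T0, T12, T17, T20.
The greatest among these is T0.

T0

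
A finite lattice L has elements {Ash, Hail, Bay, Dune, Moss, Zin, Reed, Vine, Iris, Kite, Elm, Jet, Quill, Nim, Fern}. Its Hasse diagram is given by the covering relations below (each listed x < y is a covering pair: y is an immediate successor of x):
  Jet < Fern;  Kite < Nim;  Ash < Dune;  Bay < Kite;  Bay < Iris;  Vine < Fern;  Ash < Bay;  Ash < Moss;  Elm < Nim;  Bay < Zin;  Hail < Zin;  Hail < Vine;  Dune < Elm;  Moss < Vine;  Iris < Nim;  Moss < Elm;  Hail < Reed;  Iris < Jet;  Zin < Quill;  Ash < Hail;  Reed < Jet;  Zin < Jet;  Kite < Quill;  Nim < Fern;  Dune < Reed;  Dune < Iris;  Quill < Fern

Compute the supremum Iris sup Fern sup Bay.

Common upper bounds of {Iris, Fern, Bay}: Fern.
The least among these is Fern.

Fern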